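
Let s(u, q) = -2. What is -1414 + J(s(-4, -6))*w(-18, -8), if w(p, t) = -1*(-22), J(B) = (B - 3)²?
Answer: -864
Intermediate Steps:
J(B) = (-3 + B)²
w(p, t) = 22
-1414 + J(s(-4, -6))*w(-18, -8) = -1414 + (-3 - 2)²*22 = -1414 + (-5)²*22 = -1414 + 25*22 = -1414 + 550 = -864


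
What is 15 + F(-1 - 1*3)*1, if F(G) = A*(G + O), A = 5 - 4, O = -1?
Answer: 10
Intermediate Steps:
A = 1
F(G) = -1 + G (F(G) = 1*(G - 1) = 1*(-1 + G) = -1 + G)
15 + F(-1 - 1*3)*1 = 15 + (-1 + (-1 - 1*3))*1 = 15 + (-1 + (-1 - 3))*1 = 15 + (-1 - 4)*1 = 15 - 5*1 = 15 - 5 = 10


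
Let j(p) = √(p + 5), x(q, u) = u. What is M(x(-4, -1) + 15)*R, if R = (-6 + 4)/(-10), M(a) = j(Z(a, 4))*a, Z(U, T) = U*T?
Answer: 14*√61/5 ≈ 21.869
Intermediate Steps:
Z(U, T) = T*U
j(p) = √(5 + p)
M(a) = a*√(5 + 4*a) (M(a) = √(5 + 4*a)*a = a*√(5 + 4*a))
R = ⅕ (R = -2*(-⅒) = ⅕ ≈ 0.20000)
M(x(-4, -1) + 15)*R = ((-1 + 15)*√(5 + 4*(-1 + 15)))*(⅕) = (14*√(5 + 4*14))*(⅕) = (14*√(5 + 56))*(⅕) = (14*√61)*(⅕) = 14*√61/5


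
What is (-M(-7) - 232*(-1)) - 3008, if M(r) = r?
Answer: -2769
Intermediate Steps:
(-M(-7) - 232*(-1)) - 3008 = (-1*(-7) - 232*(-1)) - 3008 = (7 + 232) - 3008 = 239 - 3008 = -2769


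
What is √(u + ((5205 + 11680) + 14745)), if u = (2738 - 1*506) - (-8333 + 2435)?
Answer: 4*√2485 ≈ 199.40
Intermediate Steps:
u = 8130 (u = (2738 - 506) - 1*(-5898) = 2232 + 5898 = 8130)
√(u + ((5205 + 11680) + 14745)) = √(8130 + ((5205 + 11680) + 14745)) = √(8130 + (16885 + 14745)) = √(8130 + 31630) = √39760 = 4*√2485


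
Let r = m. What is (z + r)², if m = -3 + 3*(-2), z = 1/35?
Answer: 98596/1225 ≈ 80.487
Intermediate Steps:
z = 1/35 ≈ 0.028571
m = -9 (m = -3 - 6 = -9)
r = -9
(z + r)² = (1/35 - 9)² = (-314/35)² = 98596/1225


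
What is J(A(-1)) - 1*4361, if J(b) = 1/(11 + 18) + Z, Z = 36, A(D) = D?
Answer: -125424/29 ≈ -4325.0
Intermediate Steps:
J(b) = 1045/29 (J(b) = 1/(11 + 18) + 36 = 1/29 + 36 = 1045/29)
J(A(-1)) - 1*4361 = 1045/29 - 1*4361 = 1045/29 - 4361 = -125424/29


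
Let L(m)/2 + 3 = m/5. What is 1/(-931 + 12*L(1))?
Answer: -5/4991 ≈ -0.0010018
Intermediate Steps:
L(m) = -6 + 2*m/5 (L(m) = -6 + 2*(m/5) = -6 + 2*m/5)
1/(-931 + 12*L(1)) = 1/(-931 + 12*(-6 + (2/5)*1)) = 1/(-931 + 12*(-6 + 2/5)) = 1/(-931 + 12*(-28/5)) = 1/(-931 - 336/5) = 1/(-4991/5) = -5/4991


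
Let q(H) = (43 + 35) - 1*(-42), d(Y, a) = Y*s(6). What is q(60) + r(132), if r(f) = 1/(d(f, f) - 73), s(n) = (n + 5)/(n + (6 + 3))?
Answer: 14285/119 ≈ 120.04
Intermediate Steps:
s(n) = (5 + n)/(9 + n) (s(n) = (5 + n)/(n + 9) = (5 + n)/(9 + n))
d(Y, a) = 11*Y/15 (d(Y, a) = Y*((5 + 6)/(9 + 6)) = Y*(11/15) = 11*Y/15)
q(H) = 120 (q(H) = 78 + 42 = 120)
r(f) = 1/(-73 + 11*f/15) (r(f) = 1/(11*f/15 - 73) = 1/(-73 + 11*f/15))
q(60) + r(132) = 120 + 15/(-1095 + 11*132) = 120 + 15/(-1095 + 1452) = 120 + 15/357 = 120 + 15*(1/357) = 120 + 5/119 = 14285/119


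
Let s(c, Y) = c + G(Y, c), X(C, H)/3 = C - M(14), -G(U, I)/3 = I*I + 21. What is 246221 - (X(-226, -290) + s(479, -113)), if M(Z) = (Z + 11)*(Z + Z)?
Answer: 936906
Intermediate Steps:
M(Z) = 2*Z*(11 + Z) (M(Z) = (11 + Z)*(2*Z) = 2*Z*(11 + Z))
G(U, I) = -63 - 3*I² (G(U, I) = -3*(I*I + 21) = -3*(I² + 21) = -3*(21 + I²) = -63 - 3*I²)
X(C, H) = -2100 + 3*C (X(C, H) = 3*(C - 2*14*(11 + 14)) = 3*(C - 2*14*25) = 3*(C - 1*700) = 3*(C - 700) = 3*(-700 + C) = -2100 + 3*C)
s(c, Y) = -63 + c - 3*c² (s(c, Y) = c + (-63 - 3*c²) = -63 + c - 3*c²)
246221 - (X(-226, -290) + s(479, -113)) = 246221 - ((-2100 + 3*(-226)) + (-63 + 479 - 3*479²)) = 246221 - ((-2100 - 678) + (-63 + 479 - 3*229441)) = 246221 - (-2778 + (-63 + 479 - 688323)) = 246221 - (-2778 - 687907) = 246221 - 1*(-690685) = 246221 + 690685 = 936906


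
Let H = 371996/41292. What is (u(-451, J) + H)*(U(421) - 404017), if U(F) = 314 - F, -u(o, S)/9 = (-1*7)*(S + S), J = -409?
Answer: 71650172599964/3441 ≈ 2.0822e+10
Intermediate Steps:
H = 92999/10323 (H = 371996*(1/41292) = 92999/10323 ≈ 9.0089)
u(o, S) = 126*S (u(o, S) = -9*(-1*7)*(S + S) = -(-63)*2*S = -(-126)*S = 126*S)
(u(-451, J) + H)*(U(421) - 404017) = (126*(-409) + 92999/10323)*((314 - 1*421) - 404017) = (-51534 + 92999/10323)*((314 - 421) - 404017) = -531892483*(-107 - 404017)/10323 = -531892483/10323*(-404124) = 71650172599964/3441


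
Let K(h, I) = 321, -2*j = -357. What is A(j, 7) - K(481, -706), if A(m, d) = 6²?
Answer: -285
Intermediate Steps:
j = 357/2 (j = -½*(-357) = 357/2 ≈ 178.50)
A(m, d) = 36
A(j, 7) - K(481, -706) = 36 - 1*321 = 36 - 321 = -285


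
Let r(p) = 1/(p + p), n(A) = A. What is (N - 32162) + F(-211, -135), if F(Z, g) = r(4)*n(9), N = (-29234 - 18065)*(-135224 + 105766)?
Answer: 11146414249/8 ≈ 1.3933e+9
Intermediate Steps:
r(p) = 1/(2*p)
N = 1393333942 (N = -47299*(-29458) = 1393333942)
F(Z, g) = 9/8 (F(Z, g) = ((½)/4)*9 = ((½)*(¼))*9 = (⅛)*9 = 9/8)
(N - 32162) + F(-211, -135) = (1393333942 - 32162) + 9/8 = 1393301780 + 9/8 = 11146414249/8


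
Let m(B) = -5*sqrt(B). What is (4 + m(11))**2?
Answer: 291 - 40*sqrt(11) ≈ 158.33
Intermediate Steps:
(4 + m(11))**2 = (4 - 5*sqrt(11))**2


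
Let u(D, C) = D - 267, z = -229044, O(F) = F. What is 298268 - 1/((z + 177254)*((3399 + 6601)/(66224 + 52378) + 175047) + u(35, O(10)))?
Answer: 160350191356843393117/537604407300962 ≈ 2.9827e+5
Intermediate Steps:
u(D, C) = -267 + D
298268 - 1/((z + 177254)*((3399 + 6601)/(66224 + 52378) + 175047) + u(35, O(10))) = 298268 - 1/((-229044 + 177254)*((3399 + 6601)/(66224 + 52378) + 175047) + (-267 + 35)) = 298268 - 1/(-51790*(10000/118602 + 175047) - 232) = 298268 - 1/(-51790*(10000*(1/118602) + 175047) - 232) = 298268 - 1/(-51790*(5000/59301 + 175047) - 232) = 298268 - 1/(-51790*10380467147/59301 - 232) = 298268 - 1/(-537604393543130/59301 - 232) = 298268 - 1/(-537604407300962/59301) = 298268 - 1*(-59301/537604407300962) = 298268 + 59301/537604407300962 = 160350191356843393117/537604407300962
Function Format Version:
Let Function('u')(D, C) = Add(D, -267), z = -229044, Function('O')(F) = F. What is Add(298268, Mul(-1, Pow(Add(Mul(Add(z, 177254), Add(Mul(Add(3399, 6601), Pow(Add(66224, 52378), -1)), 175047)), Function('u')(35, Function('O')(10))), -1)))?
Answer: Rational(160350191356843393117, 537604407300962) ≈ 2.9827e+5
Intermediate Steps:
Function('u')(D, C) = Add(-267, D)
Add(298268, Mul(-1, Pow(Add(Mul(Add(z, 177254), Add(Mul(Add(3399, 6601), Pow(Add(66224, 52378), -1)), 175047)), Function('u')(35, Function('O')(10))), -1))) = Add(298268, Mul(-1, Pow(Add(Mul(Add(-229044, 177254), Add(Mul(Add(3399, 6601), Pow(Add(66224, 52378), -1)), 175047)), Add(-267, 35)), -1))) = Add(298268, Mul(-1, Pow(Add(Mul(-51790, Add(Mul(10000, Pow(118602, -1)), 175047)), -232), -1))) = Add(298268, Mul(-1, Pow(Add(Mul(-51790, Add(Mul(10000, Rational(1, 118602)), 175047)), -232), -1))) = Add(298268, Mul(-1, Pow(Add(Mul(-51790, Add(Rational(5000, 59301), 175047)), -232), -1))) = Add(298268, Mul(-1, Pow(Add(Mul(-51790, Rational(10380467147, 59301)), -232), -1))) = Add(298268, Mul(-1, Pow(Add(Rational(-537604393543130, 59301), -232), -1))) = Add(298268, Mul(-1, Pow(Rational(-537604407300962, 59301), -1))) = Add(298268, Mul(-1, Rational(-59301, 537604407300962))) = Add(298268, Rational(59301, 537604407300962)) = Rational(160350191356843393117, 537604407300962)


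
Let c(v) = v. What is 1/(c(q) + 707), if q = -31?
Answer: 1/676 ≈ 0.0014793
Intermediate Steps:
1/(c(q) + 707) = 1/(-31 + 707) = 1/676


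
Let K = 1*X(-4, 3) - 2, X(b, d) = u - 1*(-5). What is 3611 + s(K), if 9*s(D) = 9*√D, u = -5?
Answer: 3611 + I*√2 ≈ 3611.0 + 1.4142*I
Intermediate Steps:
X(b, d) = 0 (X(b, d) = -5 - 1*(-5) = -5 + 5 = 0)
K = -2 (K = 1*0 - 2 = 0 - 2 = -2)
s(D) = √D (s(D) = (9*√D)/9 = √D)
3611 + s(K) = 3611 + √(-2) = 3611 + I*√2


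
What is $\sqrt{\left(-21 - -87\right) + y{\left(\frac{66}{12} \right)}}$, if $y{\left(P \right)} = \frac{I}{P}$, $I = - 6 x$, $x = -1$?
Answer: $\frac{3 \sqrt{902}}{11} \approx 8.1909$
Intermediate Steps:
$I = 6$ ($I = \left(-6\right) \left(-1\right) = 6$)
$y{\left(P \right)} = \frac{6}{P}$
$\sqrt{\left(-21 - -87\right) + y{\left(\frac{66}{12} \right)}} = \sqrt{\left(-21 - -87\right) + \frac{6}{66 \cdot \frac{1}{12}}} = \sqrt{\left(-21 + 87\right) + \frac{6}{66 \cdot \frac{1}{12}}} = \sqrt{66 + \frac{6}{\frac{11}{2}}} = \sqrt{66 + 6 \cdot \frac{2}{11}} = \sqrt{66 + \frac{12}{11}} = \sqrt{\frac{738}{11}} = \frac{3 \sqrt{902}}{11}$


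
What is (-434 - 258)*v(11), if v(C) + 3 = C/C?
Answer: 1384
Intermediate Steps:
v(C) = -2 (v(C) = -3 + C/C = -3 + 1 = -2)
(-434 - 258)*v(11) = (-434 - 258)*(-2) = -692*(-2) = 1384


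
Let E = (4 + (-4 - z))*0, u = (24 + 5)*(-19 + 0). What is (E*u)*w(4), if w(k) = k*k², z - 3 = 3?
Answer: 0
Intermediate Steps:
z = 6 (z = 3 + 3 = 6)
u = -551 (u = 29*(-19) = -551)
E = 0 (E = (4 + (-4 - 1*6))*0 = (4 + (-4 - 6))*0 = (4 - 10)*0 = -6*0 = 0)
w(k) = k³
(E*u)*w(4) = (0*(-551))*4³ = 0*64 = 0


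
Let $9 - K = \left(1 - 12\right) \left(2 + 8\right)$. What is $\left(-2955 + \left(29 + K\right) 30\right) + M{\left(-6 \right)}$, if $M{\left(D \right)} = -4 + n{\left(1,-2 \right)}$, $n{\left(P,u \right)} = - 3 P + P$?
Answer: $1479$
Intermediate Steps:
$K = 119$ ($K = 9 - \left(1 - 12\right) \left(2 + 8\right) = 9 - \left(-11\right) 10 = 9 - -110 = 9 + 110 = 119$)
$n{\left(P,u \right)} = - 2 P$
$M{\left(D \right)} = -6$ ($M{\left(D \right)} = -4 - 2 = -6$)
$\left(-2955 + \left(29 + K\right) 30\right) + M{\left(-6 \right)} = \left(-2955 + \left(29 + 119\right) 30\right) - 6 = \left(-2955 + 148 \cdot 30\right) - 6 = \left(-2955 + 4440\right) - 6 = 1485 - 6 = 1479$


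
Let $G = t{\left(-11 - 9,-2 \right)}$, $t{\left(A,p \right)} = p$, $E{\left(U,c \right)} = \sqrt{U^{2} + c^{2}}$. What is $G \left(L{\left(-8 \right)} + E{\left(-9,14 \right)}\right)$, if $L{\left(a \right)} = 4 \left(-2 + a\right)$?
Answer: $80 - 2 \sqrt{277} \approx 46.713$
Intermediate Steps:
$L{\left(a \right)} = -8 + 4 a$
$G = -2$
$G \left(L{\left(-8 \right)} + E{\left(-9,14 \right)}\right) = - 2 \left(\left(-8 + 4 \left(-8\right)\right) + \sqrt{\left(-9\right)^{2} + 14^{2}}\right) = - 2 \left(\left(-8 - 32\right) + \sqrt{81 + 196}\right) = - 2 \left(-40 + \sqrt{277}\right) = 80 - 2 \sqrt{277}$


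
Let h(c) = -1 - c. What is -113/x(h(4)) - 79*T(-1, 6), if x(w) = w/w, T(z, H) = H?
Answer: -587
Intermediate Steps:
x(w) = 1
-113/x(h(4)) - 79*T(-1, 6) = -113/1 - 79*6 = -113*1 - 474 = -113 - 474 = -587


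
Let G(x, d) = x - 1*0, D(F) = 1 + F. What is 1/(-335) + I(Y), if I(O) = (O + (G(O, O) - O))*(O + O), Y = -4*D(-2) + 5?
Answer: 54269/335 ≈ 162.00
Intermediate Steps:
Y = 9 (Y = -4*(1 - 2) + 5 = -4*(-1) + 5 = 4 + 5 = 9)
G(x, d) = x (G(x, d) = x + 0 = x)
I(O) = 2*O² (I(O) = (O + (O - O))*(O + O) = (O + 0)*(2*O) = O*(2*O) = 2*O²)
1/(-335) + I(Y) = 1/(-335) + 2*9² = -1/335 + 2*81 = -1/335 + 162 = 54269/335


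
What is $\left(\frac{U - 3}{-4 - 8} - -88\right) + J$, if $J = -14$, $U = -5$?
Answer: $\frac{224}{3} \approx 74.667$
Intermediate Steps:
$\left(\frac{U - 3}{-4 - 8} - -88\right) + J = \left(\frac{-5 - 3}{-4 - 8} - -88\right) - 14 = \left(- \frac{8}{-4 - 8} + 88\right) - 14 = \left(- \frac{8}{-12} + 88\right) - 14 = \left(\left(-8\right) \left(- \frac{1}{12}\right) + 88\right) - 14 = \left(\frac{2}{3} + 88\right) - 14 = \frac{266}{3} - 14 = \frac{224}{3}$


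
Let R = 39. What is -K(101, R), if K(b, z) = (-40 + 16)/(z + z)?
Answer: 4/13 ≈ 0.30769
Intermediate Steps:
K(b, z) = -12/z (K(b, z) = -24*1/(2*z) = -12/z)
-K(101, R) = -(-12)/39 = -1*(-4/13) = 4/13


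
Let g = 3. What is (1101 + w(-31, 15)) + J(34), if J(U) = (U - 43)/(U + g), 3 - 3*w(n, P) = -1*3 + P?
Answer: 40617/37 ≈ 1097.8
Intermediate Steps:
w(n, P) = 2 - P/3 (w(n, P) = 1 - (-1*3 + P)/3 = 1 - (-3 + P)/3 = 1 + (1 - P/3) = 2 - P/3)
J(U) = (-43 + U)/(3 + U) (J(U) = (U - 43)/(U + 3) = (-43 + U)/(3 + U))
(1101 + w(-31, 15)) + J(34) = (1101 + (2 - ⅓*15)) + (-43 + 34)/(3 + 34) = (1101 + (2 - 5)) - 9/37 = (1101 - 3) + (1/37)*(-9) = 1098 - 9/37 = 40617/37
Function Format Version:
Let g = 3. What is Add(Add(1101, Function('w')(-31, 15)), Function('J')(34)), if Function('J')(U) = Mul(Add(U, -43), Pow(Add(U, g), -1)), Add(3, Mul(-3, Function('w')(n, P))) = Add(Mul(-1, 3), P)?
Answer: Rational(40617, 37) ≈ 1097.8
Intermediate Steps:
Function('w')(n, P) = Add(2, Mul(Rational(-1, 3), P)) (Function('w')(n, P) = Add(1, Mul(Rational(-1, 3), Add(Mul(-1, 3), P))) = Add(1, Mul(Rational(-1, 3), Add(-3, P))) = Add(1, Add(1, Mul(Rational(-1, 3), P))) = Add(2, Mul(Rational(-1, 3), P)))
Function('J')(U) = Mul(Pow(Add(3, U), -1), Add(-43, U)) (Function('J')(U) = Mul(Add(U, -43), Pow(Add(U, 3), -1)) = Mul(Add(-43, U), Pow(Add(3, U), -1)) = Mul(Pow(Add(3, U), -1), Add(-43, U)))
Add(Add(1101, Function('w')(-31, 15)), Function('J')(34)) = Add(Add(1101, Add(2, Mul(Rational(-1, 3), 15))), Mul(Pow(Add(3, 34), -1), Add(-43, 34))) = Add(Add(1101, Add(2, -5)), Mul(Pow(37, -1), -9)) = Add(Add(1101, -3), Mul(Rational(1, 37), -9)) = Add(1098, Rational(-9, 37)) = Rational(40617, 37)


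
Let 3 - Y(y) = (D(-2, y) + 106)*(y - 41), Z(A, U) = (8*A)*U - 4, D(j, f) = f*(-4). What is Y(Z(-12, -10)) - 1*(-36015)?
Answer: 3437988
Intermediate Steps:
D(j, f) = -4*f
Z(A, U) = -4 + 8*A*U (Z(A, U) = 8*A*U - 4 = -4 + 8*A*U)
Y(y) = 3 - (-41 + y)*(106 - 4*y) (Y(y) = 3 - (-4*y + 106)*(y - 41) = 3 - (106 - 4*y)*(-41 + y) = 3 - (-41 + y)*(106 - 4*y))
Y(Z(-12, -10)) - 1*(-36015) = (4349 - 270*(-4 + 8*(-12)*(-10)) + 4*(-4 + 8*(-12)*(-10))²) - 1*(-36015) = (4349 - 270*(-4 + 960) + 4*(-4 + 960)²) + 36015 = (4349 - 270*956 + 4*956²) + 36015 = (4349 - 258120 + 4*913936) + 36015 = (4349 - 258120 + 3655744) + 36015 = 3401973 + 36015 = 3437988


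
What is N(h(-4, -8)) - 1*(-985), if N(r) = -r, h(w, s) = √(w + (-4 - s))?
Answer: 985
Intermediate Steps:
h(w, s) = √(-4 + w - s)
N(h(-4, -8)) - 1*(-985) = -√(-4 - 4 - 1*(-8)) - 1*(-985) = -√(-4 - 4 + 8) + 985 = -√0 + 985 = -1*0 + 985 = 0 + 985 = 985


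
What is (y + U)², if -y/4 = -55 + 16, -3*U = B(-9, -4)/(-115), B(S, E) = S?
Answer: 321735969/13225 ≈ 24328.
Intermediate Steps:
U = -3/115 (U = -(-3)/(-115) = -(-3)*(-1)/115 = -⅓*9/115 = -3/115 ≈ -0.026087)
y = 156 (y = -4*(-55 + 16) = -4*(-39) = 156)
(y + U)² = (156 - 3/115)² = (17937/115)² = 321735969/13225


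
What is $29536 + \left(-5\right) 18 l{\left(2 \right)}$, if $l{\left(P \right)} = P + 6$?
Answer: $28816$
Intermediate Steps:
$l{\left(P \right)} = 6 + P$
$29536 + \left(-5\right) 18 l{\left(2 \right)} = 29536 + \left(-5\right) 18 \left(6 + 2\right) = 29536 - 720 = 28816$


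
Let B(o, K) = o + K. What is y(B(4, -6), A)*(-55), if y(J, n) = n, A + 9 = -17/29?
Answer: 15290/29 ≈ 527.24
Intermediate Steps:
B(o, K) = K + o
A = -278/29 (A = -9 - 17/29 = -278/29 ≈ -9.5862)
y(B(4, -6), A)*(-55) = -278/29*(-55) = 15290/29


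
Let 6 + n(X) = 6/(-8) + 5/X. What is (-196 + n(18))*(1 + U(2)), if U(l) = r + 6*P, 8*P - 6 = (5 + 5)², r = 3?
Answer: -1217263/72 ≈ -16906.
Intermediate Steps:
n(X) = -27/4 + 5/X (n(X) = -6 + (6/(-8) + 5/X) = -6 + (6*(-⅛) + 5/X) = -6 + (-¾ + 5/X) = -27/4 + 5/X)
P = 53/4 (P = ¾ + (5 + 5)²/8 = ¾ + (⅛)*10² = ¾ + (⅛)*100 = ¾ + 25/2 = 53/4 ≈ 13.250)
U(l) = 165/2 (U(l) = 3 + 6*(53/4) = 3 + 159/2 = 165/2)
(-196 + n(18))*(1 + U(2)) = (-196 + (-27/4 + 5/18))*(1 + 165/2) = (-196 + (-27/4 + 5*(1/18)))*(167/2) = (-196 + (-27/4 + 5/18))*(167/2) = (-196 - 233/36)*(167/2) = -7289/36*167/2 = -1217263/72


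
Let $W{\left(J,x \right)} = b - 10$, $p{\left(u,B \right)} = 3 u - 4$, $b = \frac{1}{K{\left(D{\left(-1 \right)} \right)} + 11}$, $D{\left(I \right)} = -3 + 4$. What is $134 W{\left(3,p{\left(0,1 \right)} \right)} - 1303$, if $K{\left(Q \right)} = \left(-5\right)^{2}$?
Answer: $- \frac{47507}{18} \approx -2639.3$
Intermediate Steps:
$D{\left(I \right)} = 1$
$K{\left(Q \right)} = 25$
$b = \frac{1}{36}$ ($b = \frac{1}{25 + 11} = \frac{1}{36} \approx 0.027778$)
$p{\left(u,B \right)} = -4 + 3 u$
$W{\left(J,x \right)} = - \frac{359}{36}$ ($W{\left(J,x \right)} = \frac{1}{36} - 10 = - \frac{359}{36}$)
$134 W{\left(3,p{\left(0,1 \right)} \right)} - 1303 = 134 \left(- \frac{359}{36}\right) - 1303 = - \frac{24053}{18} - 1303 = - \frac{47507}{18}$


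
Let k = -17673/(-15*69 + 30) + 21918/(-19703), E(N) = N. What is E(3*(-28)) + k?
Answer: -445714577/6600505 ≈ -67.527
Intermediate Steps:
k = 108727843/6600505 (k = -17673/(-1035 + 30) + 21918*(-1/19703) = -17673/(-1005) - 21918/19703 = -17673*(-1/1005) - 21918/19703 = 5891/335 - 21918/19703 = 108727843/6600505 ≈ 16.473)
E(3*(-28)) + k = 3*(-28) + 108727843/6600505 = -84 + 108727843/6600505 = -445714577/6600505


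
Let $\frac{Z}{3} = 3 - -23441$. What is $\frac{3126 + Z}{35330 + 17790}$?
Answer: $\frac{36729}{26560} \approx 1.3829$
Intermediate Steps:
$Z = 70332$ ($Z = 3 \left(3 - -23441\right) = 3 \left(3 + 23441\right) = 3 \cdot 23444 = 70332$)
$\frac{3126 + Z}{35330 + 17790} = \frac{3126 + 70332}{35330 + 17790} = \frac{73458}{53120} = 73458 \cdot \frac{1}{53120} = \frac{36729}{26560}$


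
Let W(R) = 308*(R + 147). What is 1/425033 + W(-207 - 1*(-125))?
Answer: 8509160661/425033 ≈ 20020.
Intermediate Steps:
W(R) = 45276 + 308*R (W(R) = 308*(147 + R) = 45276 + 308*R)
1/425033 + W(-207 - 1*(-125)) = 1/425033 + (45276 + 308*(-207 - 1*(-125))) = 1/425033 + (45276 + 308*(-207 + 125)) = 1/425033 + (45276 + 308*(-82)) = 1/425033 + (45276 - 25256) = 1/425033 + 20020 = 8509160661/425033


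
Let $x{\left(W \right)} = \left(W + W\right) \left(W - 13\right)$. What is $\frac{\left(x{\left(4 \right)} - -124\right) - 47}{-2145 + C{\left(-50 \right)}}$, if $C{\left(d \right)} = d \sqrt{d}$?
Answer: $\frac{i}{- 429 i + 50 \sqrt{2}} \approx -0.0022693 + 0.00037405 i$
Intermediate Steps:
$C{\left(d \right)} = d^{\frac{3}{2}}$
$x{\left(W \right)} = 2 W \left(-13 + W\right)$
$\frac{\left(x{\left(4 \right)} - -124\right) - 47}{-2145 + C{\left(-50 \right)}} = \frac{\left(2 \cdot 4 \left(-13 + 4\right) - -124\right) - 47}{-2145 + \left(-50\right)^{\frac{3}{2}}} = \frac{\left(2 \cdot 4 \left(-9\right) + 124\right) - 47}{-2145 - 250 i \sqrt{2}} = \frac{\left(-72 + 124\right) - 47}{-2145 - 250 i \sqrt{2}} = \frac{52 - 47}{-2145 - 250 i \sqrt{2}} = \frac{5}{-2145 - 250 i \sqrt{2}}$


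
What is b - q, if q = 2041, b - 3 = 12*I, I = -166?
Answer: -4030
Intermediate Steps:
b = -1989 (b = 3 + 12*(-166) = 3 - 1992 = -1989)
b - q = -1989 - 1*2041 = -1989 - 2041 = -4030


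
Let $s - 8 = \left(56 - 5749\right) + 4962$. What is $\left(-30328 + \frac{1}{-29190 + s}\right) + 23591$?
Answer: $- \frac{201523882}{29913} \approx -6737.0$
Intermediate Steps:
$s = -723$ ($s = 8 + \left(\left(56 - 5749\right) + 4962\right) = 8 + \left(-5693 + 4962\right) = 8 - 731 = -723$)
$\left(-30328 + \frac{1}{-29190 + s}\right) + 23591 = \left(-30328 + \frac{1}{-29190 - 723}\right) + 23591 = \left(-30328 + \frac{1}{-29913}\right) + 23591 = \left(-30328 - \frac{1}{29913}\right) + 23591 = - \frac{907201465}{29913} + 23591 = - \frac{201523882}{29913}$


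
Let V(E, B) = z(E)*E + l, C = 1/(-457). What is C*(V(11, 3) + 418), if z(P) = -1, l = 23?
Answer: -430/457 ≈ -0.94092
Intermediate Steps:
C = -1/457 ≈ -0.0021882
V(E, B) = 23 - E (V(E, B) = -E + 23 = 23 - E)
C*(V(11, 3) + 418) = -((23 - 1*11) + 418)/457 = -((23 - 11) + 418)/457 = -(12 + 418)/457 = -1/457*430 = -430/457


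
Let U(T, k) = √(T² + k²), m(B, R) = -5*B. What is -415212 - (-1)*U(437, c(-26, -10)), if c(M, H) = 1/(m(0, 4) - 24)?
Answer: -415212 + √109998145/24 ≈ -4.1478e+5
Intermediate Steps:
c(M, H) = -1/24 (c(M, H) = 1/(-5*0 - 24) = 1/(0 - 24) = 1/(-24) = -1/24)
-415212 - (-1)*U(437, c(-26, -10)) = -415212 - (-1)*√(437² + (-1/24)²) = -415212 - (-1)*√(190969 + 1/576) = -415212 - (-1)*√(109998145/576) = -415212 - (-1)*√109998145/24 = -415212 + √109998145/24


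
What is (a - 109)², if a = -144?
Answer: 64009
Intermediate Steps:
(a - 109)² = (-144 - 109)² = (-253)² = 64009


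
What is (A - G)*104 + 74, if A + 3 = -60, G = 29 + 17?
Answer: -11262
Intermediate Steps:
G = 46
A = -63 (A = -3 - 60 = -63)
(A - G)*104 + 74 = (-63 - 1*46)*104 + 74 = (-63 - 46)*104 + 74 = -109*104 + 74 = -11336 + 74 = -11262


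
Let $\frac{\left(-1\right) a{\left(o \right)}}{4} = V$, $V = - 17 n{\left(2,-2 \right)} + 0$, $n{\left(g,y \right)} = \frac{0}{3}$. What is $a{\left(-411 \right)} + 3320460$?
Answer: $3320460$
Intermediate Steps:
$n{\left(g,y \right)} = 0$ ($n{\left(g,y \right)} = 0 \cdot \frac{1}{3} = 0$)
$V = 0$ ($V = \left(-17\right) 0 + 0 = 0 + 0 = 0$)
$a{\left(o \right)} = 0$ ($a{\left(o \right)} = \left(-4\right) 0 = 0$)
$a{\left(-411 \right)} + 3320460 = 0 + 3320460 = 3320460$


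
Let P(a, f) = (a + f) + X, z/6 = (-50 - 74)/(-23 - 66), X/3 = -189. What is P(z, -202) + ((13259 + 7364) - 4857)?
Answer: 1335477/89 ≈ 15005.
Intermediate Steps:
X = -567 (X = 3*(-189) = -567)
z = 744/89 (z = 6*((-50 - 74)/(-23 - 66)) = 6*(-124/(-89)) = 6*(-124*(-1/89)) = 6*(124/89) = 744/89 ≈ 8.3596)
P(a, f) = -567 + a + f (P(a, f) = (a + f) - 567 = -567 + a + f)
P(z, -202) + ((13259 + 7364) - 4857) = (-567 + 744/89 - 202) + ((13259 + 7364) - 4857) = -67697/89 + (20623 - 4857) = -67697/89 + 15766 = 1335477/89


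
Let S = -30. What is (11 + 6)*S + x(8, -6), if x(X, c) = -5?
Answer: -515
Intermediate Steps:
(11 + 6)*S + x(8, -6) = (11 + 6)*(-30) - 5 = 17*(-30) - 5 = -510 - 5 = -515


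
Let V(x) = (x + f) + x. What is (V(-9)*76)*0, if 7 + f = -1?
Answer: 0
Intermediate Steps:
f = -8 (f = -7 - 1 = -8)
V(x) = -8 + 2*x (V(x) = (x - 8) + x = (-8 + x) + x = -8 + 2*x)
(V(-9)*76)*0 = ((-8 + 2*(-9))*76)*0 = ((-8 - 18)*76)*0 = -26*76*0 = -1976*0 = 0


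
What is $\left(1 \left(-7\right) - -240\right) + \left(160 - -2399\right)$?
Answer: $2792$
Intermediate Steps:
$\left(1 \left(-7\right) - -240\right) + \left(160 - -2399\right) = \left(-7 + 240\right) + \left(160 + 2399\right) = 233 + 2559 = 2792$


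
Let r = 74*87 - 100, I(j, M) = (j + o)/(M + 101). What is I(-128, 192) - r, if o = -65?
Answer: -1857227/293 ≈ -6338.7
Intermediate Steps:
I(j, M) = (-65 + j)/(101 + M) (I(j, M) = (j - 65)/(M + 101) = (-65 + j)/(101 + M))
r = 6338 (r = 6438 - 100 = 6338)
I(-128, 192) - r = (-65 - 128)/(101 + 192) - 1*6338 = -193/293 - 6338 = -1857227/293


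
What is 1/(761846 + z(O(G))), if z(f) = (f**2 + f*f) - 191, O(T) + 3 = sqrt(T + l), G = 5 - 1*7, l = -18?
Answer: I/(24*sqrt(5) + 761633*I) ≈ 1.313e-6 + 9.2513e-11*I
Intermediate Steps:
G = -2 (G = 5 - 7 = -2)
O(T) = -3 + sqrt(-18 + T) (O(T) = -3 + sqrt(T - 18) = -3 + sqrt(-18 + T))
z(f) = -191 + 2*f**2 (z(f) = (f**2 + f**2) - 191 = 2*f**2 - 191 = -191 + 2*f**2)
1/(761846 + z(O(G))) = 1/(761846 + (-191 + 2*(-3 + sqrt(-18 - 2))**2)) = 1/(761846 + (-191 + 2*(-3 + sqrt(-20))**2)) = 1/(761846 + (-191 + 2*(-3 + 2*I*sqrt(5))**2)) = 1/(761655 + 2*(-3 + 2*I*sqrt(5))**2)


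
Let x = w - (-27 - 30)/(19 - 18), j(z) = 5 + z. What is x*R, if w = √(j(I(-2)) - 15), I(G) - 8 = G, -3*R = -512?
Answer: 9728 + 1024*I/3 ≈ 9728.0 + 341.33*I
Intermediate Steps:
R = 512/3 (R = -⅓*(-512) = 512/3 ≈ 170.67)
I(G) = 8 + G
w = 2*I (w = √((5 + (8 - 2)) - 15) = √((5 + 6) - 15) = √(11 - 15) = √(-4) = 2*I ≈ 2.0*I)
x = 57 + 2*I (x = 2*I - (-27 - 30)/(19 - 18) = 2*I - (-57)/1 = 2*I - (-57) = 2*I - 1*(-57) = 2*I + 57 = 57 + 2*I ≈ 57.0 + 2.0*I)
x*R = (57 + 2*I)*(512/3) = 9728 + 1024*I/3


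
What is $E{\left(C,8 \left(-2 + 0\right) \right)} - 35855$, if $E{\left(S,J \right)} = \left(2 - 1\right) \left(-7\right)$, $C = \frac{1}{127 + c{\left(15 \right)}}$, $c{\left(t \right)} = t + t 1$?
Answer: $-35862$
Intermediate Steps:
$c{\left(t \right)} = 2 t$ ($c{\left(t \right)} = t + t = 2 t$)
$C = \frac{1}{157}$ ($C = \frac{1}{127 + 2 \cdot 15} = \frac{1}{127 + 30} = \frac{1}{157} \approx 0.0063694$)
$E{\left(S,J \right)} = -7$ ($E{\left(S,J \right)} = 1 \left(-7\right) = -7$)
$E{\left(C,8 \left(-2 + 0\right) \right)} - 35855 = -7 - 35855 = -35862$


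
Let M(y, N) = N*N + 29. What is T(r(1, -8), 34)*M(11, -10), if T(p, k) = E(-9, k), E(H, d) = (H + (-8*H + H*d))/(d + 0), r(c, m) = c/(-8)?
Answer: -31347/34 ≈ -921.97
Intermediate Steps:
r(c, m) = -c/8 (r(c, m) = c*(-1/8) = -c/8)
E(H, d) = (-7*H + H*d)/d
M(y, N) = 29 + N**2 (M(y, N) = N**2 + 29 = 29 + N**2)
T(p, k) = -9*(-7 + k)/k
T(r(1, -8), 34)*M(11, -10) = (-9 + 63/34)*(29 + (-10)**2) = (-9 + 63*(1/34))*(29 + 100) = (-9 + 63/34)*129 = -243/34*129 = -31347/34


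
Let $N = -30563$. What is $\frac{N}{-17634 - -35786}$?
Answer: $- \frac{30563}{18152} \approx -1.6837$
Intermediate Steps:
$\frac{N}{-17634 - -35786} = - \frac{30563}{-17634 - -35786} = - \frac{30563}{-17634 + 35786} = - \frac{30563}{18152}$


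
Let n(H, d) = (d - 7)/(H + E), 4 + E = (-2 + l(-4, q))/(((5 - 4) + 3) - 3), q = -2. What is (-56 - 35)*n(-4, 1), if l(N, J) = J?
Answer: -91/2 ≈ -45.500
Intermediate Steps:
E = -8 (E = -4 + (-2 - 2)/(((5 - 4) + 3) - 3) = -4 - 4/((1 + 3) - 3) = -4 - 4/(4 - 3) = -4 - 4/1 = -4 - 4*1 = -4 - 4 = -8)
n(H, d) = (-7 + d)/(-8 + H) (n(H, d) = (d - 7)/(H - 8) = (-7 + d)/(-8 + H))
(-56 - 35)*n(-4, 1) = (-56 - 35)*((-7 + 1)/(-8 - 4)) = -91*(-6)/(-12) = -(-91)*(-6)/12 = -91*½ = -91/2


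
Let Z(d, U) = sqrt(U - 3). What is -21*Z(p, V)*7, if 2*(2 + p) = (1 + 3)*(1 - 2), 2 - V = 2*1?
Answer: -147*I*sqrt(3) ≈ -254.61*I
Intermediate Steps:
V = 0 (V = 2 - 2 = 0)
p = -4 (p = -2 + ((1 + 3)*(1 - 2))/2 = -2 + (4*(-1))/2 = -2 + (1/2)*(-4) = -2 - 2 = -4)
Z(d, U) = sqrt(-3 + U)
-21*Z(p, V)*7 = -21*sqrt(-3 + 0)*7 = -21*I*sqrt(3)*7 = -147*I*sqrt(3)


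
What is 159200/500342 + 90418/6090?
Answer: 11552362739/761770695 ≈ 15.165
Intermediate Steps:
159200/500342 + 90418/6090 = 159200*(1/500342) + 90418*(1/6090) = 79600/250171 + 45209/3045 = 11552362739/761770695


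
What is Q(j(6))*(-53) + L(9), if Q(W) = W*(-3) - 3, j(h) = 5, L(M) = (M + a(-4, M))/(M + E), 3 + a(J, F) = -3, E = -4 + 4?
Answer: 2863/3 ≈ 954.33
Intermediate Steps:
E = 0
a(J, F) = -6 (a(J, F) = -3 - 3 = -6)
L(M) = (-6 + M)/M (L(M) = (M - 6)/(M + 0) = (-6 + M)/M)
Q(W) = -3 - 3*W (Q(W) = -3*W - 3 = -3 - 3*W)
Q(j(6))*(-53) + L(9) = (-3 - 3*5)*(-53) + (-6 + 9)/9 = (-3 - 15)*(-53) + (1/9)*3 = -18*(-53) + 1/3 = 954 + 1/3 = 2863/3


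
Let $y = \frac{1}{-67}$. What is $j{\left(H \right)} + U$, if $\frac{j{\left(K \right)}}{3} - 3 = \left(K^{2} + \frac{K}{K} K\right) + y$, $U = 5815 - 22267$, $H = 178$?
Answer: $\frac{5302578}{67} \approx 79143.0$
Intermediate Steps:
$y = - \frac{1}{67} \approx -0.014925$
$U = -16452$
$j{\left(K \right)} = \frac{600}{67} + 3 K + 3 K^{2}$ ($j{\left(K \right)} = 9 + 3 \left(\left(K^{2} + \frac{K}{K} K\right) - \frac{1}{67}\right) = 9 + 3 \left(\left(K^{2} + 1 K\right) - \frac{1}{67}\right) = 9 + 3 \left(\left(K^{2} + K\right) - \frac{1}{67}\right) = 9 + 3 \left(\left(K + K^{2}\right) - \frac{1}{67}\right) = 9 + 3 \left(- \frac{1}{67} + K + K^{2}\right) = 9 + \left(- \frac{3}{67} + 3 K + 3 K^{2}\right) = \frac{600}{67} + 3 K + 3 K^{2}$)
$j{\left(H \right)} + U = \left(\frac{600}{67} + 3 \cdot 178 + 3 \cdot 178^{2}\right) - 16452 = \left(\frac{600}{67} + 534 + 3 \cdot 31684\right) - 16452 = \left(\frac{600}{67} + 534 + 95052\right) - 16452 = \frac{6404862}{67} - 16452 = \frac{5302578}{67}$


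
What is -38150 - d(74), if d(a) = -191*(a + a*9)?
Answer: 103190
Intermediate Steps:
d(a) = -1910*a (d(a) = -191*(a + 9*a) = -1910*a)
-38150 - d(74) = -38150 - (-1910)*74 = -38150 - 1*(-141340) = -38150 + 141340 = 103190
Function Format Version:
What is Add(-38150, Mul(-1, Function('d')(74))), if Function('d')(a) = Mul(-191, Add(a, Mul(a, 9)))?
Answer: 103190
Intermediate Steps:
Function('d')(a) = Mul(-1910, a) (Function('d')(a) = Mul(-191, Add(a, Mul(9, a))) = Mul(-191, Mul(10, a)) = Mul(-1910, a))
Add(-38150, Mul(-1, Function('d')(74))) = Add(-38150, Mul(-1, Mul(-1910, 74))) = Add(-38150, Mul(-1, -141340)) = Add(-38150, 141340) = 103190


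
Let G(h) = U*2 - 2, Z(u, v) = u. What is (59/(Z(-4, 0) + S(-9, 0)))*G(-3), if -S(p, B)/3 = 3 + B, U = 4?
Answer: -354/13 ≈ -27.231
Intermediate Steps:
G(h) = 6 (G(h) = 4*2 - 2 = 8 - 2 = 6)
S(p, B) = -9 - 3*B (S(p, B) = -3*(3 + B) = -9 - 3*B)
(59/(Z(-4, 0) + S(-9, 0)))*G(-3) = (59/(-4 + (-9 - 3*0)))*6 = (59/(-4 + (-9 + 0)))*6 = (59/(-4 - 9))*6 = (59/(-13))*6 = -1/13*59*6 = -59/13*6 = -354/13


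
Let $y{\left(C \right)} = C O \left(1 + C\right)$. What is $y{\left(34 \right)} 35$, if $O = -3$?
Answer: $-124950$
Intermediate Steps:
$y{\left(C \right)} = - 3 C \left(1 + C\right)$ ($y{\left(C \right)} = C \left(-3\right) \left(1 + C\right) = - 3 C \left(1 + C\right)$)
$y{\left(34 \right)} 35 = \left(-3\right) 34 \left(1 + 34\right) 35 = \left(-3\right) 34 \cdot 35 \cdot 35 = \left(-3570\right) 35 = -124950$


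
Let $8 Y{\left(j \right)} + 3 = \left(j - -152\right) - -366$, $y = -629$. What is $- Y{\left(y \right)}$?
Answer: $\frac{57}{4} \approx 14.25$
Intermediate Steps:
$Y{\left(j \right)} = \frac{515}{8} + \frac{j}{8}$ ($Y{\left(j \right)} = - \frac{3}{8} + \frac{\left(j - -152\right) - -366}{8} = - \frac{3}{8} + \frac{\left(j + 152\right) + 366}{8} = - \frac{3}{8} + \frac{\left(152 + j\right) + 366}{8} = - \frac{3}{8} + \frac{518 + j}{8} = - \frac{3}{8} + \left(\frac{259}{4} + \frac{j}{8}\right) = \frac{515}{8} + \frac{j}{8}$)
$- Y{\left(y \right)} = - (\frac{515}{8} + \frac{1}{8} \left(-629\right)) = - (\frac{515}{8} - \frac{629}{8}) = \left(-1\right) \left(- \frac{57}{4}\right) = \frac{57}{4}$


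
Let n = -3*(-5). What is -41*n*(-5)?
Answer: 3075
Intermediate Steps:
n = 15
-41*n*(-5) = -41*15*(-5) = -615*(-5) = 3075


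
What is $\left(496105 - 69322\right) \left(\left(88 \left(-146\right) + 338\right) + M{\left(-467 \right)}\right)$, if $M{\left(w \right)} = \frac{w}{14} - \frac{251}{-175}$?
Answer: $- \frac{267633973137}{50} \approx -5.3527 \cdot 10^{9}$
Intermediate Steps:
$M{\left(w \right)} = \frac{251}{175} + \frac{w}{14}$ ($M{\left(w \right)} = w \frac{1}{14} - - \frac{251}{175} = \frac{w}{14} + \frac{251}{175} = \frac{251}{175} + \frac{w}{14}$)
$\left(496105 - 69322\right) \left(\left(88 \left(-146\right) + 338\right) + M{\left(-467 \right)}\right) = \left(496105 - 69322\right) \left(\left(88 \left(-146\right) + 338\right) + \left(\frac{251}{175} + \frac{1}{14} \left(-467\right)\right)\right) = 426783 \left(\left(-12848 + 338\right) + \left(\frac{251}{175} - \frac{467}{14}\right)\right) = 426783 \left(-12510 - \frac{11173}{350}\right) = 426783 \left(- \frac{4389673}{350}\right) = - \frac{267633973137}{50}$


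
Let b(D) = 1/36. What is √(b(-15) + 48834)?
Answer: 5*√70321/6 ≈ 220.98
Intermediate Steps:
b(D) = 1/36
√(b(-15) + 48834) = √(1/36 + 48834) = √(1758025/36) = 5*√70321/6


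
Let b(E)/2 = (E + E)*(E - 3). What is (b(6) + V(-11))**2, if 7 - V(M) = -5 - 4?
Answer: 7744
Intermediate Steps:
b(E) = 4*E*(-3 + E) (b(E) = 2*((E + E)*(E - 3)) = 2*((2*E)*(-3 + E)) = 2*(2*E*(-3 + E)) = 4*E*(-3 + E))
V(M) = 16 (V(M) = 7 - (-5 - 4) = 7 - 1*(-9) = 7 + 9 = 16)
(b(6) + V(-11))**2 = (4*6*(-3 + 6) + 16)**2 = (4*6*3 + 16)**2 = (72 + 16)**2 = 88**2 = 7744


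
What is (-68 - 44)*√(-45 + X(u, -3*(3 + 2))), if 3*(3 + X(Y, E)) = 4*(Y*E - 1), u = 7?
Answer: -224*I*√426/3 ≈ -1541.1*I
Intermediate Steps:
X(Y, E) = -13/3 + 4*E*Y/3 (X(Y, E) = -3 + (4*(Y*E - 1))/3 = -3 + (4*(E*Y - 1))/3 = -3 + (4*(-1 + E*Y))/3 = -3 + (-4 + 4*E*Y)/3 = -3 + (-4/3 + 4*E*Y/3) = -13/3 + 4*E*Y/3)
(-68 - 44)*√(-45 + X(u, -3*(3 + 2))) = (-68 - 44)*√(-45 + (-13/3 + (4/3)*(-3*(3 + 2))*7)) = -112*√(-45 + (-13/3 + (4/3)*(-3*5)*7)) = -112*√(-45 + (-13/3 + (4/3)*(-15)*7)) = -112*√(-45 + (-13/3 - 140)) = -112*√(-45 - 433/3) = -224*I*√426/3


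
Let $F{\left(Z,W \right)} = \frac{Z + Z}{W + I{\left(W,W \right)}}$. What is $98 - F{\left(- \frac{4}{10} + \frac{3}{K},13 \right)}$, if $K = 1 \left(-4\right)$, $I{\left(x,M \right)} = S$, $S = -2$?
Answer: $\frac{10803}{110} \approx 98.209$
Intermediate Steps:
$I{\left(x,M \right)} = -2$
$K = -4$
$F{\left(Z,W \right)} = \frac{2 Z}{-2 + W}$ ($F{\left(Z,W \right)} = \frac{Z + Z}{W - 2} = \frac{2 Z}{-2 + W}$)
$98 - F{\left(- \frac{4}{10} + \frac{3}{K},13 \right)} = 98 - \frac{2 \left(- \frac{4}{10} + \frac{3}{-4}\right)}{-2 + 13} = 98 - \frac{2 \left(\left(-4\right) \frac{1}{10} + 3 \left(- \frac{1}{4}\right)\right)}{11} = 98 - 2 \left(- \frac{2}{5} - \frac{3}{4}\right) \frac{1}{11} = 98 - 2 \left(- \frac{23}{20}\right) \frac{1}{11} = 98 - - \frac{23}{110} = 98 + \frac{23}{110} = \frac{10803}{110}$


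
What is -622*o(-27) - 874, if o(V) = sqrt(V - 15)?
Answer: -874 - 622*I*sqrt(42) ≈ -874.0 - 4031.0*I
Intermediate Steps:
o(V) = sqrt(-15 + V)
-622*o(-27) - 874 = -622*sqrt(-15 - 27) - 874 = -622*I*sqrt(42) - 874 = -874 - 622*I*sqrt(42)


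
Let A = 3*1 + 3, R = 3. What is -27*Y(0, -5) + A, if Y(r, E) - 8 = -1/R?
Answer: -201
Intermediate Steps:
A = 6 (A = 3 + 3 = 6)
Y(r, E) = 23/3 (Y(r, E) = 8 - 1/3 = 23/3)
-27*Y(0, -5) + A = -27*23/3 + 6 = -207 + 6 = -201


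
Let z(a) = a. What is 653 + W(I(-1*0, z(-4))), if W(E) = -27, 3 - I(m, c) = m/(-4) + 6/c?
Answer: 626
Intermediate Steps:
I(m, c) = 3 - 6/c + m/4 (I(m, c) = 3 - (m/(-4) + 6/c) = 3 - (m*(-¼) + 6/c) = 3 - (-m/4 + 6/c) = 3 - (6/c - m/4) = 3 + (-6/c + m/4) = 3 - 6/c + m/4)
653 + W(I(-1*0, z(-4))) = 653 - 27 = 626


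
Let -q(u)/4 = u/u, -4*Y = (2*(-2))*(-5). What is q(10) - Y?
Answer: 1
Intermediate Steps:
Y = -5 (Y = -2*(-2)*(-5)/4 = -(-1)*(-5) = -1/4*20 = -5)
q(u) = -4 (q(u) = -4*u/u = -4*1 = -4)
q(10) - Y = -4 - 1*(-5) = -4 + 5 = 1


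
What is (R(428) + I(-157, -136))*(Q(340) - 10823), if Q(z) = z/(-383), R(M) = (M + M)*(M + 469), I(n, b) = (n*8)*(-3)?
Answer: -3198705608400/383 ≈ -8.3517e+9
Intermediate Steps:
I(n, b) = -24*n (I(n, b) = (8*n)*(-3) = -24*n)
R(M) = 2*M*(469 + M) (R(M) = (2*M)*(469 + M) = 2*M*(469 + M))
Q(z) = -z/383 (Q(z) = z*(-1/383) = -z/383)
(R(428) + I(-157, -136))*(Q(340) - 10823) = (2*428*(469 + 428) - 24*(-157))*(-1/383*340 - 10823) = (2*428*897 + 3768)*(-340/383 - 10823) = (767832 + 3768)*(-4145549/383) = 771600*(-4145549/383) = -3198705608400/383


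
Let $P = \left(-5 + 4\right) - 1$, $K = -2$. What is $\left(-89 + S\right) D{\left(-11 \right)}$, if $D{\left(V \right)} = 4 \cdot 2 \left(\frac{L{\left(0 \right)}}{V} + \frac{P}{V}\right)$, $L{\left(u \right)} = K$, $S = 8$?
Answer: $- \frac{2592}{11} \approx -235.64$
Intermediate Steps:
$L{\left(u \right)} = -2$
$P = -2$ ($P = -1 - 1 = -2$)
$D{\left(V \right)} = - \frac{32}{V}$ ($D{\left(V \right)} = 4 \cdot 2 \left(- \frac{2}{V} - \frac{2}{V}\right) = 8 \left(- \frac{4}{V}\right) = - \frac{32}{V}$)
$\left(-89 + S\right) D{\left(-11 \right)} = \left(-89 + 8\right) \left(- \frac{32}{-11}\right) = - 81 \left(\left(-32\right) \left(- \frac{1}{11}\right)\right) = \left(-81\right) \frac{32}{11} = - \frac{2592}{11}$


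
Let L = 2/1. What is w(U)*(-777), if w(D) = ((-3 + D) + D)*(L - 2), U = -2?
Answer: 0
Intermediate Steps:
L = 2 (L = 2*1 = 2)
w(D) = 0 (w(D) = ((-3 + D) + D)*(2 - 2) = (-3 + 2*D)*0 = 0)
w(U)*(-777) = 0*(-777) = 0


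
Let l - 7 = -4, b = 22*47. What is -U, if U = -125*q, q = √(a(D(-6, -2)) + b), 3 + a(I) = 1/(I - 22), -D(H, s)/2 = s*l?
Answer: 325*√610/2 ≈ 4013.5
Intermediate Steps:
b = 1034
l = 3 (l = 7 - 4 = 3)
D(H, s) = -6*s (D(H, s) = -2*s*3 = -6*s)
a(I) = -3 + 1/(-22 + I) (a(I) = -3 + 1/(I - 22) = -3 + 1/(-22 + I))
q = 13*√610/10 (q = √((67 - (-18)*(-2))/(-22 - 6*(-2)) + 1034) = √((67 - 3*12)/(-22 + 12) + 1034) = √((67 - 36)/(-10) + 1034) = √(-⅒*31 + 1034) = √(-31/10 + 1034) = √(10309/10) = 13*√610/10 ≈ 32.108)
U = -325*√610/2 ≈ -4013.5
-U = -(-325)*√610/2 = 325*√610/2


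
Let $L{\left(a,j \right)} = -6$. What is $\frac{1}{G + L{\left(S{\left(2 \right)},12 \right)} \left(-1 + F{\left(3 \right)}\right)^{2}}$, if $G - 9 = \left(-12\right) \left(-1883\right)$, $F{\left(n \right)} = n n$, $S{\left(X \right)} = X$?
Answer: $\frac{1}{22221} \approx 4.5002 \cdot 10^{-5}$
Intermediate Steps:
$F{\left(n \right)} = n^{2}$
$G = 22605$ ($G = 9 - -22596 = 9 + 22596 = 22605$)
$\frac{1}{G + L{\left(S{\left(2 \right)},12 \right)} \left(-1 + F{\left(3 \right)}\right)^{2}} = \frac{1}{22605 - 6 \left(-1 + 3^{2}\right)^{2}} = \frac{1}{22605 - 6 \left(-1 + 9\right)^{2}} = \frac{1}{22605 - 6 \cdot 8^{2}} = \frac{1}{22605 - 384} = \frac{1}{22221}$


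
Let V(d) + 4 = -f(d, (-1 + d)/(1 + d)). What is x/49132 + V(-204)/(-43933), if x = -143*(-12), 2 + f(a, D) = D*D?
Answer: 778205147082/22237573068151 ≈ 0.034995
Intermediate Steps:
f(a, D) = -2 + D² (f(a, D) = -2 + D*D = -2 + D²)
x = 1716 (x = -1*(-1716) = 1716)
V(d) = -2 - (-1 + d)²/(1 + d)² (V(d) = -4 - (-2 + ((-1 + d)/(1 + d))²) = -4 - (-2 + (-1 + d)²/(1 + d)²) = -4 + (2 - (-1 + d)²/(1 + d)²) = -2 - (-1 + d)²/(1 + d)²)
x/49132 + V(-204)/(-43933) = 1716/49132 + (-2 - (-1 - 204)²/(1 - 204)²)/(-43933) = 1716*(1/49132) + (-2 - 1*(-205)²/(-203)²)*(-1/43933) = 429/12283 + (-2 - 1*1/41209*42025)*(-1/43933) = 429/12283 + (-2 - 42025/41209)*(-1/43933) = 429/12283 - 124443/41209*(-1/43933) = 429/12283 + 124443/1810434997 = 778205147082/22237573068151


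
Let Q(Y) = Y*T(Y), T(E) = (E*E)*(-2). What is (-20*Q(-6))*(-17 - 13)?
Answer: 259200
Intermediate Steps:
T(E) = -2*E² (T(E) = E²*(-2) = -2*E²)
Q(Y) = -2*Y³ (Q(Y) = Y*(-2*Y²) = -2*Y³)
(-20*Q(-6))*(-17 - 13) = (-(-40)*(-6)³)*(-17 - 13) = -(-40)*(-216)*(-30) = -20*432*(-30) = -8640*(-30) = 259200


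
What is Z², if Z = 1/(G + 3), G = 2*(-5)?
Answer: 1/49 ≈ 0.020408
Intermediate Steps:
G = -10
Z = -⅐ (Z = 1/(-10 + 3) = 1/(-7) = -⅐ ≈ -0.14286)
Z² = (-⅐)² = 1/49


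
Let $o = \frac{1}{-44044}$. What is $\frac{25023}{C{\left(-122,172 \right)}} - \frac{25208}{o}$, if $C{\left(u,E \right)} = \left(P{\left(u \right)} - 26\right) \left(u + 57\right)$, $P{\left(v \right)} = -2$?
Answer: $\frac{2020675321663}{1820} \approx 1.1103 \cdot 10^{9}$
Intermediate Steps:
$C{\left(u,E \right)} = -1596 - 28 u$ ($C{\left(u,E \right)} = \left(-2 - 26\right) \left(u + 57\right) = - 28 \left(57 + u\right) = -1596 - 28 u$)
$o = - \frac{1}{44044} \approx -2.2705 \cdot 10^{-5}$
$\frac{25023}{C{\left(-122,172 \right)}} - \frac{25208}{o} = \frac{25023}{-1596 - -3416} - \frac{25208}{- \frac{1}{44044}} = \frac{25023}{-1596 + 3416} - -1110261152 = \frac{25023}{1820} + 1110261152 = \frac{2020675321663}{1820}$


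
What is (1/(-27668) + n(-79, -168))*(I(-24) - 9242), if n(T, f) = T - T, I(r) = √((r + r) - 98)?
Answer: 4621/13834 - I*√146/27668 ≈ 0.33403 - 0.00043672*I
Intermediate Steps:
I(r) = √(-98 + 2*r) (I(r) = √(2*r - 98) = √(-98 + 2*r))
n(T, f) = 0
(1/(-27668) + n(-79, -168))*(I(-24) - 9242) = (1/(-27668) + 0)*(√(-98 + 2*(-24)) - 9242) = (-1/27668 + 0)*(√(-98 - 48) - 9242) = -(√(-146) - 9242)/27668 = -(I*√146 - 9242)/27668 = -(-9242 + I*√146)/27668 = 4621/13834 - I*√146/27668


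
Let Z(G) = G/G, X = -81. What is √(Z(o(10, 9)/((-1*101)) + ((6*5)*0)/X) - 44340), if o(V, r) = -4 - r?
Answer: I*√44339 ≈ 210.57*I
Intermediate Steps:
Z(G) = 1
√(Z(o(10, 9)/((-1*101)) + ((6*5)*0)/X) - 44340) = √(1 - 44340) = √(-44339) = I*√44339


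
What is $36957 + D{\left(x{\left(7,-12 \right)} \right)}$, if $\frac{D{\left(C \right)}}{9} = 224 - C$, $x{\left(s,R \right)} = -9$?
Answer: $39054$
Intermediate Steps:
$D{\left(C \right)} = 2016 - 9 C$ ($D{\left(C \right)} = 9 \left(224 - C\right) = 2016 - 9 C$)
$36957 + D{\left(x{\left(7,-12 \right)} \right)} = 36957 + \left(2016 - -81\right) = 36957 + \left(2016 + 81\right) = 36957 + 2097 = 39054$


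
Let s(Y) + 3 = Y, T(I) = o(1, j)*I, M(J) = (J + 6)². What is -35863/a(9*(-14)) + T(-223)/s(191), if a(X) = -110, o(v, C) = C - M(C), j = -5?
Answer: 861178/2585 ≈ 333.14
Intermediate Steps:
M(J) = (6 + J)²
o(v, C) = C - (6 + C)²
T(I) = -6*I (T(I) = (-5 - (6 - 5)²)*I = (-5 - 1*1²)*I = (-5 - 1*1)*I = (-5 - 1)*I = -6*I)
s(Y) = -3 + Y
-35863/a(9*(-14)) + T(-223)/s(191) = -35863/(-110) + (-6*(-223))/(-3 + 191) = -35863*(-1/110) + 1338/188 = 35863/110 + 1338*(1/188) = 35863/110 + 669/94 = 861178/2585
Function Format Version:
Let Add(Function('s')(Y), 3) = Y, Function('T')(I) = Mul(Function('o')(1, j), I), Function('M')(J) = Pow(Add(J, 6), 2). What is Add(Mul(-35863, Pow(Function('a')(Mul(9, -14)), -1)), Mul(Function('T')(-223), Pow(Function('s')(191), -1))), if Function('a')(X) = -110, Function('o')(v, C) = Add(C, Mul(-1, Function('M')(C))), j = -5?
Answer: Rational(861178, 2585) ≈ 333.14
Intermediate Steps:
Function('M')(J) = Pow(Add(6, J), 2)
Function('o')(v, C) = Add(C, Mul(-1, Pow(Add(6, C), 2)))
Function('T')(I) = Mul(-6, I) (Function('T')(I) = Mul(Add(-5, Mul(-1, Pow(Add(6, -5), 2))), I) = Mul(Add(-5, Mul(-1, Pow(1, 2))), I) = Mul(Add(-5, Mul(-1, 1)), I) = Mul(Add(-5, -1), I) = Mul(-6, I))
Function('s')(Y) = Add(-3, Y)
Add(Mul(-35863, Pow(Function('a')(Mul(9, -14)), -1)), Mul(Function('T')(-223), Pow(Function('s')(191), -1))) = Add(Mul(-35863, Pow(-110, -1)), Mul(Mul(-6, -223), Pow(Add(-3, 191), -1))) = Add(Mul(-35863, Rational(-1, 110)), Mul(1338, Pow(188, -1))) = Add(Rational(35863, 110), Mul(1338, Rational(1, 188))) = Add(Rational(35863, 110), Rational(669, 94)) = Rational(861178, 2585)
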